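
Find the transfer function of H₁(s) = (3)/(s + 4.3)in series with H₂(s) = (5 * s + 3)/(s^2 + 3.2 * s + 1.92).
Series: H = H₁ · H₂ = (n₁·n₂)/(d₁·d₂).
Num: n₁·n₂ = 15*s + 9. Den: d₁·d₂ = s^3 + 7.5*s^2 + 15.68*s + 8.256.
H(s) = (15*s + 9)/(s^3 + 7.5*s^2 + 15.68*s + 8.256)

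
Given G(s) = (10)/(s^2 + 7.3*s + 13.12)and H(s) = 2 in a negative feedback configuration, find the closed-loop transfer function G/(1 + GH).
Closed-loop T = G/(1+GH).
Numerator: G_num * H_den = 10.
Denominator: G_den * H_den + G_num * H_num = (s^2 + 7.3*s + 13.12) + (20) = s^2 + 7.3*s + 33.12.
T(s) = (10)/(s^2 + 7.3*s + 33.12)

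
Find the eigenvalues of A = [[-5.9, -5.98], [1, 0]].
Eigenvalues solve det(λI - A) = 0.
Characteristic polynomial: λ^2 + 5.9*λ + 5.98 = 0.
Factor: (λ + 4.6)(λ + 1.3) = 0.
Roots: -1.3, -4.6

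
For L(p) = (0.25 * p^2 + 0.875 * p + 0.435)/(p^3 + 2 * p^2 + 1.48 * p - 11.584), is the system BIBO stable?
Denominator: p^3 + 2*p^2 + 1.48*p - 11.584 = (p - 1.6)(p^2 + 3.6*p + 7.24). Poles: -1.8 + 2j, -1.8 - 2j, 1.6. All Re(p)<0: No (unstable)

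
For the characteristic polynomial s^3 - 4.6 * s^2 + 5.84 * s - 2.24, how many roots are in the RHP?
s^3 - 4.6*s^2 + 5.84*s - 2.24 = (s - 2.8)(s - 1)(s - 0.8). Poles: 0.8, 1, 2.8. RHP poles (Re>0): 3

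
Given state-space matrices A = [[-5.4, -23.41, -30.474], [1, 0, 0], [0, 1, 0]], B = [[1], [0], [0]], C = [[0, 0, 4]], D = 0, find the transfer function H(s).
H(s) = C(sI - A)⁻¹B + D.
Characteristic polynomial det(sI - A) = s^3 + 5.4*s^2 + 23.41*s + 30.474.
Numerator from C·adj(sI-A)·B + D·det(sI-A) = 4.
H(s) = (4)/(s^3 + 5.4*s^2 + 23.41*s + 30.474)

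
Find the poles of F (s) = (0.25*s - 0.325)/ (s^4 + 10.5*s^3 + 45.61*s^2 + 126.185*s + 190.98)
Set denominator = 0: s^4 + 10.5*s^3 + 45.61*s^2 + 126.185*s + 190.98 = (s + 4)(s + 4.5)(s^2 + 2*s + 10.61) = 0 → Poles: -1 + 3.1j, -1 - 3.1j, -4, -4.5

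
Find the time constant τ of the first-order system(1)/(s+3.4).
First-order system: τ = -1/pole. Pole = -3.4. τ = -1/(-3.4) = 0.2941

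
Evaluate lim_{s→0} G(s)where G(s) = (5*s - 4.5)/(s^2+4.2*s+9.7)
DC gain = G(0) = num(0)/den(0) = -4.5/9.7 = -0.4639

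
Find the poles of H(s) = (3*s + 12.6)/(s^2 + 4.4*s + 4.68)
Set denominator = 0: s^2 + 4.4*s + 4.68 = (s + 2.6)(s + 1.8) = 0 → Poles: -1.8, -2.6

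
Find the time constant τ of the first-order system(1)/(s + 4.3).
First-order system: τ = -1/pole. Pole = -4.3. τ = -1/(-4.3) = 0.2326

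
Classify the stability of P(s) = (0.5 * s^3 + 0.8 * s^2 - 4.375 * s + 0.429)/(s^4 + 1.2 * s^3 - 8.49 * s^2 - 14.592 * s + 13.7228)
Denominator: s^4 + 1.2*s^3 - 8.49*s^2 - 14.592*s + 13.7228 = (s - 2.9)(s - 0.7)(s^2 + 4.8*s + 6.76). Poles: -2.4 + 1j, -2.4 - 1j, 0.7, 2.9. Unstable (2 pole(s) in RHP)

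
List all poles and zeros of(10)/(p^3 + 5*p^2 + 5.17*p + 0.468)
Set denominator = 0: p^3 + 5*p^2 + 5.17*p + 0.468 = (p + 3.6)(p + 0.1)(p + 1.3) = 0 → Poles: -0.1, -1.3, -3.6
Numerator is a nonzero constant (10) → Zeros: none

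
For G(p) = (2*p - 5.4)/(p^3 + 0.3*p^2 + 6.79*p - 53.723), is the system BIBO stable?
Denominator: p^3 + 0.3*p^2 + 6.79*p - 53.723 = (p - 3.1)(p^2 + 3.4*p + 17.33). Poles: -1.7 + 3.8j, -1.7 - 3.8j, 3.1. All Re(p)<0: No (unstable)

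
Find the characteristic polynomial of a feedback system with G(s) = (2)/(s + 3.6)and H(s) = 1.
Characteristic poly = G_den * H_den + G_num * H_num = (s + 3.6) + (2) = s + 5.6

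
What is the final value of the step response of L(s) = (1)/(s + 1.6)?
FVT: lim_{t→∞} y(t) = lim_{s→0} s*Y(s) where Y(s) = L(s)/s.
= lim_{s→0} L(s) = L(0) = num(0)/den(0) = 1/1.6 = 0.625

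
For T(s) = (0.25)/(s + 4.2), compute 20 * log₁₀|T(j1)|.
Substitute s = j*1: T(j1) = 0.0563305 - 0.013412j.
|T(j1)| = sqrt(Re² + Im²) = 0.05791.
20*log₁₀(0.05791) = -24.75 dB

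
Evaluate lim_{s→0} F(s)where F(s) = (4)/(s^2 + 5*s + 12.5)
DC gain = F(0) = num(0)/den(0) = 4/12.5 = 0.32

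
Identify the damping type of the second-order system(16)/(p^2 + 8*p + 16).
Standard form: ωn²/(p²+2ζωn·p+ωn²) gives ωn=4, ζ=1.
Critically damped (ζ = 1)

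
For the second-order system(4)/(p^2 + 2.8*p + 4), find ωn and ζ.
Standard form: ωn²/(p²+2ζωn·p+ωn²).
const=4=ωn² → ωn=2, p coeff=2.8=2ζωn → ζ=0.7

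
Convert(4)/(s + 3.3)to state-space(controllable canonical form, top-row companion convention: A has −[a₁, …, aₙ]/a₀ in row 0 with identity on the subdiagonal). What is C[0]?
Reachable canonical form: C = numerator coefficients (right-aligned, zero-padded to length n).
num = 4, C = [[4]].
C[0] = 4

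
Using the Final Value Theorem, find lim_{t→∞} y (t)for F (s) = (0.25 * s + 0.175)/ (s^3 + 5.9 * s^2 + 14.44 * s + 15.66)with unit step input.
FVT: lim_{t→∞} y(t) = lim_{s→0} s*Y(s) where Y(s) = F(s)/s.
= lim_{s→0} F(s) = F(0) = num(0)/den(0) = 0.175/15.66 = 0.01117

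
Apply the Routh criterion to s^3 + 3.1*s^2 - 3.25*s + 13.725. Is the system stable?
Routh array:
s^3: [1, -3.25]; s^2: [3.1, 13.725]; s^1: [-7.67742]; s^0: [13.725]
First column: [1, 3.1, -7.67742, 13.725]. Sign changes = 2.
No, unstable (2 RHP root(s))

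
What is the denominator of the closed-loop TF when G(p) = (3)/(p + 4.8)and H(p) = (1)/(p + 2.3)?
Characteristic poly = G_den * H_den + G_num * H_num = (p^2 + 7.1*p + 11.04) + (3) = p^2 + 7.1*p + 14.04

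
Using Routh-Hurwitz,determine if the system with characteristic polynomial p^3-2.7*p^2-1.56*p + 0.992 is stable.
Routh array:
p^3: [1, -1.56]; p^2: [-2.7, 0.992]; p^1: [-1.19259]; p^0: [0.992]
First column: [1, -2.7, -1.19259, 0.992]. Sign changes = 2.
No, unstable (2 RHP root(s))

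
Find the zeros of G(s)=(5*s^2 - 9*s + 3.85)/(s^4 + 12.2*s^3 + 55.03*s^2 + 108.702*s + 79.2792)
Set numerator = 0: 5*s^2 - 9*s + 3.85 = 5*(s - 1.1)(s - 0.7) = 0 → Zeros: 0.7, 1.1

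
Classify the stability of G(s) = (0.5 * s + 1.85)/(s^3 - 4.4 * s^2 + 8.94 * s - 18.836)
Denominator: s^3 - 4.4*s^2 + 8.94*s - 18.836 = (s - 3.4)(s^2 - s + 5.54). Poles: 0.5 + 2.3j, 0.5 - 2.3j, 3.4. Unstable (3 pole(s) in RHP)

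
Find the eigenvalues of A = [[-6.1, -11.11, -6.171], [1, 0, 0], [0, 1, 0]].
Eigenvalues solve det(λI - A) = 0.
Characteristic polynomial: λ^3 + 6.1*λ^2 + 11.11*λ + 6.171 = 0.
Factor: (λ + 3.3)(λ + 1.1)(λ + 1.7) = 0.
Roots: -1.1, -1.7, -3.3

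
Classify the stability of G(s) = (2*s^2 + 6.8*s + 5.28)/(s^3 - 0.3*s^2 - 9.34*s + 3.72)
Denominator: s^3 - 0.3*s^2 - 9.34*s + 3.72 = (s - 3)(s - 0.4)(s + 3.1). Poles: -3.1, 0.4, 3. Unstable (2 pole(s) in RHP)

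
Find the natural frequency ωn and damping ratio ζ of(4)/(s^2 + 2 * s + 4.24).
Underdamped: complex pole -1 + 1.8j. ωn = |pole| = 2.059, ζ = -Re(pole)/ωn = 0.4856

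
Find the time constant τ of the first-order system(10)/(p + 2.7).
First-order system: τ = -1/pole. Pole = -2.7. τ = -1/(-2.7) = 0.3704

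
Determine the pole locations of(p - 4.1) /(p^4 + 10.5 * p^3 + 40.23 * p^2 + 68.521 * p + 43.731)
Set denominator = 0: p^4 + 10.5*p^3 + 40.23*p^2 + 68.521*p + 43.731 = (p + 4.3)(p + 1.8)(p^2 + 4.4*p + 5.65) = 0 → Poles: -1.8, -2.2 + 0.9j, -2.2 - 0.9j, -4.3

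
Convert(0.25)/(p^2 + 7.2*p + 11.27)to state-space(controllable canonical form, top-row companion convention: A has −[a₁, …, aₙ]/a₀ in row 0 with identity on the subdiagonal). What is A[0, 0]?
Reachable canonical form for den = p^2 + 7.2*p + 11.27: top row of A = -[a₁,a₂,...,aₙ]/a₀, ones on the subdiagonal, zeros elsewhere.
A = [[-7.2, -11.27], [1, 0]].
A[0,0] = -7.2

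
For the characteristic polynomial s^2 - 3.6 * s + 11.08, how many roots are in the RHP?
Poles: 1.8 + 2.8j, 1.8 - 2.8j. RHP poles (Re>0): 2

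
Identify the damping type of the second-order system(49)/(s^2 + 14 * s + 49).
Standard form: ωn²/(s²+2ζωn·s+ωn²) gives ωn=7, ζ=1.
Critically damped (ζ = 1)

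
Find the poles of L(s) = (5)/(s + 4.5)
Set denominator = 0: s + 4.5 = 0 → Poles: -4.5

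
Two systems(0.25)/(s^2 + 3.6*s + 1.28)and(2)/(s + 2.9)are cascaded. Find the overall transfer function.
Series: H = H₁ · H₂ = (n₁·n₂)/(d₁·d₂).
Num: n₁·n₂ = 0.5. Den: d₁·d₂ = s^3 + 6.5*s^2 + 11.72*s + 3.712.
H(s) = (0.5)/(s^3 + 6.5*s^2 + 11.72*s + 3.712)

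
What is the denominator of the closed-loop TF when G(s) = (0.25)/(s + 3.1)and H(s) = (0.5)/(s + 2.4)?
Characteristic poly = G_den * H_den + G_num * H_num = (s^2 + 5.5*s + 7.44) + (0.125) = s^2 + 5.5*s + 7.565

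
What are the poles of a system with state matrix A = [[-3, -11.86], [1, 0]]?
Eigenvalues solve det(λI - A) = 0.
Characteristic polynomial: λ^2 + 3*λ + 11.86 = 0.
Roots: -1.5 + 3.1j, -1.5 - 3.1j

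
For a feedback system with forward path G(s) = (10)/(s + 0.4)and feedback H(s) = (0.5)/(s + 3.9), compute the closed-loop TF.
Closed-loop T = G/(1+GH).
Numerator: G_num * H_den = 10*s + 39.
Denominator: G_den * H_den + G_num * H_num = (s^2 + 4.3*s + 1.56) + (5) = s^2 + 4.3*s + 6.56.
T(s) = (10*s + 39)/(s^2 + 4.3*s + 6.56)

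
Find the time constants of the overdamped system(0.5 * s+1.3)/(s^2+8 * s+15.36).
Overdamped: real poles at -4.8, -3.2. τ = -1/pole → τ₁ = 0.2083, τ₂ = 0.3125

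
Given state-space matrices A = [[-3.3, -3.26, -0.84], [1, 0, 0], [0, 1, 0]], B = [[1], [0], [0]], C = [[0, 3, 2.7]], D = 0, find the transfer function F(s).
F(s) = C(sI - A)⁻¹B + D.
Characteristic polynomial det(sI - A) = s^3 + 3.3*s^2 + 3.26*s + 0.84.
Numerator from C·adj(sI-A)·B + D·det(sI-A) = 3*s + 2.7.
F(s) = (3*s + 2.7)/(s^3 + 3.3*s^2 + 3.26*s + 0.84)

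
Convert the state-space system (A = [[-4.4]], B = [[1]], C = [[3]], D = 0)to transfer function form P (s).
P(s) = C(sI - A)⁻¹B + D.
Characteristic polynomial det(sI - A) = s + 4.4.
Numerator from C·adj(sI-A)·B + D·det(sI-A) = 3.
P(s) = (3)/(s + 4.4)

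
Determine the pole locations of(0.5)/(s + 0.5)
Set denominator = 0: s + 0.5 = 0 → Poles: -0.5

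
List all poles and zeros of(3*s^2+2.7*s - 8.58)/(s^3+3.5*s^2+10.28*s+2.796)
Set denominator = 0: s^3 + 3.5*s^2 + 10.28*s + 2.796 = (s + 0.3)(s^2 + 3.2*s + 9.32) = 0 → Poles: -0.3, -1.6 + 2.6j, -1.6 - 2.6j
Set numerator = 0: 3*s^2 + 2.7*s - 8.58 = 3*(s + 2.2)(s - 1.3) = 0 → Zeros: -2.2, 1.3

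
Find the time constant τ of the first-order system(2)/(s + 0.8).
First-order system: τ = -1/pole. Pole = -0.8. τ = -1/(-0.8) = 1.25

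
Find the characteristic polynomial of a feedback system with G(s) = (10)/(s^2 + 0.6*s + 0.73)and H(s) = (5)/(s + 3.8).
Characteristic poly = G_den * H_den + G_num * H_num = (s^3 + 4.4*s^2 + 3.01*s + 2.774) + (50) = s^3 + 4.4*s^2 + 3.01*s + 52.774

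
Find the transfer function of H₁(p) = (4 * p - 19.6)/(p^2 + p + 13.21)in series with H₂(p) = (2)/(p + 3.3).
Series: H = H₁ · H₂ = (n₁·n₂)/(d₁·d₂).
Num: n₁·n₂ = 8*p - 39.2. Den: d₁·d₂ = p^3 + 4.3*p^2 + 16.51*p + 43.593.
H(p) = (8*p - 39.2)/(p^3 + 4.3*p^2 + 16.51*p + 43.593)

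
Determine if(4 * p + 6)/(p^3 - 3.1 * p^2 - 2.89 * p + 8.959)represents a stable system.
Denominator: p^3 - 3.1*p^2 - 2.89*p + 8.959 = (p - 1.7)(p + 1.7)(p - 3.1). Poles: -1.7, 1.7, 3.1. All Re(p)<0: No (unstable)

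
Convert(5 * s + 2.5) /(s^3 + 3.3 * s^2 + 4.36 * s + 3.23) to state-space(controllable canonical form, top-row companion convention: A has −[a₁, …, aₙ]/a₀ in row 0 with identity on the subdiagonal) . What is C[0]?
Reachable canonical form: C = numerator coefficients (right-aligned, zero-padded to length n).
num = 5*s + 2.5, C = [[0, 5, 2.5]].
C[0] = 0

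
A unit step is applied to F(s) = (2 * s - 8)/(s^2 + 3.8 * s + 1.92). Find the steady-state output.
FVT: lim_{t→∞} y(t) = lim_{s→0} s*Y(s) where Y(s) = F(s)/s.
= lim_{s→0} F(s) = F(0) = num(0)/den(0) = -8/1.92 = -4.167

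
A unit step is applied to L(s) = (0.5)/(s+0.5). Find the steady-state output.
FVT: lim_{t→∞} y(t) = lim_{s→0} s*Y(s) where Y(s) = L(s)/s.
= lim_{s→0} L(s) = L(0) = num(0)/den(0) = 0.5/0.5 = 1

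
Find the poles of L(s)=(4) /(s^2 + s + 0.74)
Set denominator = 0: s^2 + s + 0.74 = 0 → Poles: -0.5 + 0.7j, -0.5 - 0.7j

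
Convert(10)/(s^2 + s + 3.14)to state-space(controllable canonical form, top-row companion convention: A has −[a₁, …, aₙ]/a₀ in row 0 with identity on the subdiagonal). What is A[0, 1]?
Reachable canonical form for den = s^2 + s + 3.14: top row of A = -[a₁,a₂,...,aₙ]/a₀, ones on the subdiagonal, zeros elsewhere.
A = [[-1, -3.14], [1, 0]].
A[0,1] = -3.14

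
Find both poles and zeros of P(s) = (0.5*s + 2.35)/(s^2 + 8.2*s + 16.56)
Set denominator = 0: s^2 + 8.2*s + 16.56 = (s + 3.6)(s + 4.6) = 0 → Poles: -3.6, -4.6
Set numerator = 0: 0.5*s + 2.35 = 0 → Zeros: -4.7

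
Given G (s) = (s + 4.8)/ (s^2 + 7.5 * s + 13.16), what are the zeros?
Set numerator = 0: s + 4.8 = 0 → Zeros: -4.8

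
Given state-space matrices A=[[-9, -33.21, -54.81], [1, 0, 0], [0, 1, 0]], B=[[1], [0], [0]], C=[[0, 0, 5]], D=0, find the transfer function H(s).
H(s) = C(sI - A)⁻¹B + D.
Characteristic polynomial det(sI - A) = s^3 + 9*s^2 + 33.21*s + 54.81.
Numerator from C·adj(sI-A)·B + D·det(sI-A) = 5.
H(s) = (5)/(s^3 + 9*s^2 + 33.21*s + 54.81)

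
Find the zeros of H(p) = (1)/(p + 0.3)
Numerator is a nonzero constant (1) → Zeros: none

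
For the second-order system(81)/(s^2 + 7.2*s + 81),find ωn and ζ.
Standard form: ωn²/(s²+2ζωn·s+ωn²).
const=81=ωn² → ωn=9, s coeff=7.2=2ζωn → ζ=0.4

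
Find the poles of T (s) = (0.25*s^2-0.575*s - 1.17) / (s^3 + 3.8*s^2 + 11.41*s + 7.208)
Set denominator = 0: s^3 + 3.8*s^2 + 11.41*s + 7.208 = (s + 0.8)(s^2 + 3*s + 9.01) = 0 → Poles: -0.8, -1.5 + 2.6j, -1.5 - 2.6j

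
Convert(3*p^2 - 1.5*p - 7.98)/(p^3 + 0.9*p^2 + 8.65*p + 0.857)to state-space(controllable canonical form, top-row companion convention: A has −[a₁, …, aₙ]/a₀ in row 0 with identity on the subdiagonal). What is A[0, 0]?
Reachable canonical form for den = p^3 + 0.9*p^2 + 8.65*p + 0.857: top row of A = -[a₁,a₂,...,aₙ]/a₀, ones on the subdiagonal, zeros elsewhere.
A = [[-0.9, -8.65, -0.857], [1, 0, 0], [0, 1, 0]].
A[0,0] = -0.9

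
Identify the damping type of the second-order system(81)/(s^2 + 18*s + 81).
Standard form: ωn²/(s²+2ζωn·s+ωn²) gives ωn=9, ζ=1.
Critically damped (ζ = 1)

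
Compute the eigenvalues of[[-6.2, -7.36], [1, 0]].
Eigenvalues solve det(λI - A) = 0.
Characteristic polynomial: λ^2 + 6.2*λ + 7.36 = 0.
Factor: (λ + 1.6)(λ + 4.6) = 0.
Roots: -1.6, -4.6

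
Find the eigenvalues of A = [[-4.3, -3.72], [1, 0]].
Eigenvalues solve det(λI - A) = 0.
Characteristic polynomial: λ^2 + 4.3*λ + 3.72 = 0.
Factor: (λ + 3.1)(λ + 1.2) = 0.
Roots: -1.2, -3.1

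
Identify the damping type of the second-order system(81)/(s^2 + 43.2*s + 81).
Standard form: ωn²/(s²+2ζωn·s+ωn²) gives ωn=9, ζ=2.4.
Overdamped (ζ = 2.4 > 1)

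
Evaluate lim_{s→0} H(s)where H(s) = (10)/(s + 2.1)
DC gain = H(0) = num(0)/den(0) = 10/2.1 = 4.762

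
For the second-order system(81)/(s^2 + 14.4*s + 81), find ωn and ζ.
Standard form: ωn²/(s²+2ζωn·s+ωn²).
const=81=ωn² → ωn=9, s coeff=14.4=2ζωn → ζ=0.8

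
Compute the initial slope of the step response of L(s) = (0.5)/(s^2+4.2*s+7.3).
IVT: y'(0⁺) = lim_{s→∞} s²·Y(s) = lim_{s→∞} s·L(s).
deg(num) = 0, deg(den) = 2, relative degree = 2 ≥ 2, so s·L(s) → 0. Initial slope = 0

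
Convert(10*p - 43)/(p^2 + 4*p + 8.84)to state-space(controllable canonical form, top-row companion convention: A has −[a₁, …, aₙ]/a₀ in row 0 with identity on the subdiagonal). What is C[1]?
Reachable canonical form: C = numerator coefficients (right-aligned, zero-padded to length n).
num = 10*p - 43, C = [[10, -43]].
C[1] = -43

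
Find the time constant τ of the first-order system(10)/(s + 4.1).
First-order system: τ = -1/pole. Pole = -4.1. τ = -1/(-4.1) = 0.2439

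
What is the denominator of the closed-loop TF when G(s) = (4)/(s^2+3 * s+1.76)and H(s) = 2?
Characteristic poly = G_den * H_den + G_num * H_num = (s^2 + 3*s + 1.76) + (8) = s^2 + 3*s + 9.76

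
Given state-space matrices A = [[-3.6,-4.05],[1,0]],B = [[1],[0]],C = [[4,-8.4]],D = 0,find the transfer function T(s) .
T(s) = C(sI - A)⁻¹B + D.
Characteristic polynomial det(sI - A) = s^2 + 3.6*s + 4.05.
Numerator from C·adj(sI-A)·B + D·det(sI-A) = 4*s - 8.4.
T(s) = (4*s - 8.4)/(s^2 + 3.6*s + 4.05)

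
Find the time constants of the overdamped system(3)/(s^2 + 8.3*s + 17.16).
Overdamped: real poles at -4.4, -3.9. τ = -1/pole → τ₁ = 0.2273, τ₂ = 0.2564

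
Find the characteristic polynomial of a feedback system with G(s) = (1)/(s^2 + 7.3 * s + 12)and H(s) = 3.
Characteristic poly = G_den * H_den + G_num * H_num = (s^2 + 7.3*s + 12) + (3) = s^2 + 7.3*s + 15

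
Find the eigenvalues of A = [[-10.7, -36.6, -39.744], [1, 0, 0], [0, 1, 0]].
Eigenvalues solve det(λI - A) = 0.
Characteristic polynomial: λ^3 + 10.7*λ^2 + 36.6*λ + 39.744 = 0.
Factor: (λ + 3.6)(λ + 4.8)(λ + 2.3) = 0.
Roots: -2.3, -3.6, -4.8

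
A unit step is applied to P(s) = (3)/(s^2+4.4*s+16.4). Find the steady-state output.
FVT: lim_{t→∞} y(t) = lim_{s→0} s*Y(s) where Y(s) = P(s)/s.
= lim_{s→0} P(s) = P(0) = num(0)/den(0) = 3/16.4 = 0.1829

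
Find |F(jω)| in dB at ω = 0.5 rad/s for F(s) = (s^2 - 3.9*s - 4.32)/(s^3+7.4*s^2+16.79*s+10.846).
Substitute s = j*0.5: F(j0.5) = -0.383324 + 0.135625j.
|F(j0.5)| = sqrt(Re² + Im²) = 0.4066.
20*log₁₀(0.4066) = -7.82 dB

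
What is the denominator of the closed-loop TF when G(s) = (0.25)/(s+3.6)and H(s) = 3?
Characteristic poly = G_den * H_den + G_num * H_num = (s + 3.6) + (0.75) = s + 4.35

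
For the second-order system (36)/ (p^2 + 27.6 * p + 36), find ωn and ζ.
Standard form: ωn²/(p²+2ζωn·p+ωn²).
const=36=ωn² → ωn=6, p coeff=27.6=2ζωn → ζ=2.3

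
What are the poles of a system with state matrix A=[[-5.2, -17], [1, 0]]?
Eigenvalues solve det(λI - A) = 0.
Characteristic polynomial: λ^2 + 5.2*λ + 17 = 0.
Roots: -2.6 + 3.2j, -2.6 - 3.2j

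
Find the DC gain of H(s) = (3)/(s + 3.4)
DC gain = H(0) = num(0)/den(0) = 3/3.4 = 0.8824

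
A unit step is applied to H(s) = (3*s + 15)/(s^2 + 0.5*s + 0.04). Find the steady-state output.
FVT: lim_{t→∞} y(t) = lim_{s→0} s*Y(s) where Y(s) = H(s)/s.
= lim_{s→0} H(s) = H(0) = num(0)/den(0) = 15/0.04 = 375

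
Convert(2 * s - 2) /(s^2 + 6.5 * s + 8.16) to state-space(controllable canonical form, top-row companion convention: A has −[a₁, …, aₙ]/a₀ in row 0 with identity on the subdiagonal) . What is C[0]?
Reachable canonical form: C = numerator coefficients (right-aligned, zero-padded to length n).
num = 2*s - 2, C = [[2, -2]].
C[0] = 2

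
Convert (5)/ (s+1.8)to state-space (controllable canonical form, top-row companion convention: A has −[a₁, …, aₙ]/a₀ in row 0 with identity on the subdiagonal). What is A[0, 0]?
Reachable canonical form for den = s + 1.8: top row of A = -[a₁,a₂,...,aₙ]/a₀, ones on the subdiagonal, zeros elsewhere.
A = [[-1.8]].
A[0,0] = -1.8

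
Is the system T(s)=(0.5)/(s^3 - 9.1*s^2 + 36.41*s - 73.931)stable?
Denominator: s^3 - 9.1*s^2 + 36.41*s - 73.931 = (s - 4.7)(s^2 - 4.4*s + 15.73). Poles: 2.2 + 3.3j, 2.2 - 3.3j, 4.7. All Re(p)<0: No (unstable)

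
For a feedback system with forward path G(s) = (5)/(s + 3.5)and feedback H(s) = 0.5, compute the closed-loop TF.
Closed-loop T = G/(1+GH).
Numerator: G_num * H_den = 5.
Denominator: G_den * H_den + G_num * H_num = (s + 3.5) + (2.5) = s + 6.
T(s) = (5)/(s + 6)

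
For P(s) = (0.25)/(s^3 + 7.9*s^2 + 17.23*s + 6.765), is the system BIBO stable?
Denominator: s^3 + 7.9*s^2 + 17.23*s + 6.765 = (s + 3.3)(s + 4.1)(s + 0.5). Poles: -0.5, -3.3, -4.1. All Re(p)<0: Yes (stable)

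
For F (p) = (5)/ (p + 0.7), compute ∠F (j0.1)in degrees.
Substitute p = j*0.1: F(j0.1) = 7 - 1j.
∠F(j0.1) = atan2(Im, Re) = atan2(-1, 7) = -8.13°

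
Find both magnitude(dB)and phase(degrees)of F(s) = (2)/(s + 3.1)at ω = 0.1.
Substitute s = j*0.1: F(j0.1) = 0.644491 - 0.02079j.
|F| = 20*log₁₀(sqrt(Re²+Im²)) = -3.81 dB.
∠F = atan2(Im, Re) = -1.85°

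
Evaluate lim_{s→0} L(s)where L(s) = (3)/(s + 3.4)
DC gain = L(0) = num(0)/den(0) = 3/3.4 = 0.8824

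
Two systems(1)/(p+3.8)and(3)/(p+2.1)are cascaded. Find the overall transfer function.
Series: H = H₁ · H₂ = (n₁·n₂)/(d₁·d₂).
Num: n₁·n₂ = 3. Den: d₁·d₂ = p^2 + 5.9*p + 7.98.
H(p) = (3)/(p^2 + 5.9*p + 7.98)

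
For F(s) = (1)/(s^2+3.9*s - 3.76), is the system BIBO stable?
Denominator: s^2 + 3.9*s - 3.76 = (s - 0.8)(s + 4.7). Poles: -4.7, 0.8. All Re(p)<0: No (unstable)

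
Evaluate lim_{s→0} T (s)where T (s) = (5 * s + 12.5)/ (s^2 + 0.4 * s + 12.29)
DC gain = T(0) = num(0)/den(0) = 12.5/12.29 = 1.017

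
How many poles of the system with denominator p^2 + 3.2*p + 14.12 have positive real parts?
Poles: -1.6 + 3.4j, -1.6 - 3.4j. RHP poles (Re>0): 0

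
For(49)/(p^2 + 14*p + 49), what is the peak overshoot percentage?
Standard form: ωn²/(p²+2ζωn·p+ωn²) → ωn = 7, ζ = 1.
ζ ≥ 1, so the response is non-oscillatory: peak overshoot = 0%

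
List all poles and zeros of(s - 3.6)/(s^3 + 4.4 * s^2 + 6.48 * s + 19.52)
Set denominator = 0: s^3 + 4.4*s^2 + 6.48*s + 19.52 = (s + 4)(s^2 + 0.4*s + 4.88) = 0 → Poles: -0.2 + 2.2j, -0.2 - 2.2j, -4
Set numerator = 0: s - 3.6 = 0 → Zeros: 3.6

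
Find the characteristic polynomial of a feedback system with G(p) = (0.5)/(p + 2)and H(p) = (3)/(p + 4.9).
Characteristic poly = G_den * H_den + G_num * H_num = (p^2 + 6.9*p + 9.8) + (1.5) = p^2 + 6.9*p + 11.3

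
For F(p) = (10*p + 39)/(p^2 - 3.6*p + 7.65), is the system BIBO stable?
Denominator: p^2 - 3.6*p + 7.65. Poles: 1.8 + 2.1j, 1.8 - 2.1j. All Re(p)<0: No (unstable)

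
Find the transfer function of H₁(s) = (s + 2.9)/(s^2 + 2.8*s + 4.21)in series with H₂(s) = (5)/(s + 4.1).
Series: H = H₁ · H₂ = (n₁·n₂)/(d₁·d₂).
Num: n₁·n₂ = 5*s + 14.5. Den: d₁·d₂ = s^3 + 6.9*s^2 + 15.69*s + 17.261.
H(s) = (5*s + 14.5)/(s^3 + 6.9*s^2 + 15.69*s + 17.261)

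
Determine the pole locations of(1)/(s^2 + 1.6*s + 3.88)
Set denominator = 0: s^2 + 1.6*s + 3.88 = 0 → Poles: -0.8 + 1.8j, -0.8 - 1.8j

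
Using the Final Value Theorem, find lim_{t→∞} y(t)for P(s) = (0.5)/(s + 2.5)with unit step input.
FVT: lim_{t→∞} y(t) = lim_{s→0} s*Y(s) where Y(s) = P(s)/s.
= lim_{s→0} P(s) = P(0) = num(0)/den(0) = 0.5/2.5 = 0.2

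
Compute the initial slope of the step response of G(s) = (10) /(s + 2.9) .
IVT: y'(0⁺) = lim_{s→∞} s²·Y(s) = lim_{s→∞} s·G(s).
deg(num) = 0, deg(den) = 1, relative degree = 1, so s·G(s) → (leading num)/(leading den) = 10/1 = 10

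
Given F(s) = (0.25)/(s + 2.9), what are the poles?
Set denominator = 0: s + 2.9 = 0 → Poles: -2.9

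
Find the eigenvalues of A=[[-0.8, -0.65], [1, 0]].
Eigenvalues solve det(λI - A) = 0.
Characteristic polynomial: λ^2 + 0.8*λ + 0.65 = 0.
Roots: -0.4 + 0.7j, -0.4 - 0.7j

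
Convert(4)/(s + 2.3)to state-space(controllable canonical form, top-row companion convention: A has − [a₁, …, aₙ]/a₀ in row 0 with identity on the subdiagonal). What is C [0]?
Reachable canonical form: C = numerator coefficients (right-aligned, zero-padded to length n).
num = 4, C = [[4]].
C[0] = 4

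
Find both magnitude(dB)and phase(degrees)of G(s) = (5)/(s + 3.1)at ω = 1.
Substitute s = j*1: G(j1) = 1.46089 - 0.471254j.
|G| = 20*log₁₀(sqrt(Re²+Im²)) = 3.72 dB.
∠G = atan2(Im, Re) = -17.88°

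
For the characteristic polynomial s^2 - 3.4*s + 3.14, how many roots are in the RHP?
Poles: 1.7 + 0.5j, 1.7 - 0.5j. RHP poles (Re>0): 2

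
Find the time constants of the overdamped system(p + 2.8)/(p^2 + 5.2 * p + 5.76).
Overdamped: real poles at -3.6, -1.6. τ = -1/pole → τ₁ = 0.2778, τ₂ = 0.625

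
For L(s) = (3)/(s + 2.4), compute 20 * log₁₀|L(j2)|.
Substitute s = j*2: L(j2) = 0.737705 - 0.614754j.
|L(j2)| = sqrt(Re² + Im²) = 0.9603.
20*log₁₀(0.9603) = -0.35 dB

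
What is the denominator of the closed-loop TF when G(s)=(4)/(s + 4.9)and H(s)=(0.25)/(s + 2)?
Characteristic poly = G_den * H_den + G_num * H_num = (s^2 + 6.9*s + 9.8) + (1) = s^2 + 6.9*s + 10.8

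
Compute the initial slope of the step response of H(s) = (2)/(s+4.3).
IVT: y'(0⁺) = lim_{s→∞} s²·Y(s) = lim_{s→∞} s·H(s).
deg(num) = 0, deg(den) = 1, relative degree = 1, so s·H(s) → (leading num)/(leading den) = 2/1 = 2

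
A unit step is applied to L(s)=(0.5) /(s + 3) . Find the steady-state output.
FVT: lim_{t→∞} y(t) = lim_{s→0} s*Y(s) where Y(s) = L(s)/s.
= lim_{s→0} L(s) = L(0) = num(0)/den(0) = 0.5/3 = 0.1667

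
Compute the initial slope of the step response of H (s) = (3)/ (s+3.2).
IVT: y'(0⁺) = lim_{s→∞} s²·Y(s) = lim_{s→∞} s·H(s).
deg(num) = 0, deg(den) = 1, relative degree = 1, so s·H(s) → (leading num)/(leading den) = 3/1 = 3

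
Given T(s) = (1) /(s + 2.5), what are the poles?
Set denominator = 0: s + 2.5 = 0 → Poles: -2.5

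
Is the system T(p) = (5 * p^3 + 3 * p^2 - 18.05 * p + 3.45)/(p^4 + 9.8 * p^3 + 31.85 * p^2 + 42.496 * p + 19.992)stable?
Denominator: p^4 + 9.8*p^3 + 31.85*p^2 + 42.496*p + 19.992 = (p + 2)(p + 1.2)(p + 1.7)(p + 4.9). Poles: -1.2, -1.7, -2, -4.9. All Re(p)<0: Yes (stable)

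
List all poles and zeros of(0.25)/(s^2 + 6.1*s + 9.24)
Set denominator = 0: s^2 + 6.1*s + 9.24 = (s + 3.3)(s + 2.8) = 0 → Poles: -2.8, -3.3
Numerator is a nonzero constant (0.25) → Zeros: none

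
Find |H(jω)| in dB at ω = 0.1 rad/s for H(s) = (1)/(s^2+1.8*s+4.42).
Substitute s = j*0.1: H(j0.1) = 0.22638 - 0.00924001j.
|H(j0.1)| = sqrt(Re² + Im²) = 0.2266.
20*log₁₀(0.2266) = -12.90 dB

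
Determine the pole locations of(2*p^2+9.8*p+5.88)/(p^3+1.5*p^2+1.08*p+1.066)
Set denominator = 0: p^3 + 1.5*p^2 + 1.08*p + 1.066 = (p + 1.3)(p^2 + 0.2*p + 0.82) = 0 → Poles: -0.1 + 0.9j, -0.1 - 0.9j, -1.3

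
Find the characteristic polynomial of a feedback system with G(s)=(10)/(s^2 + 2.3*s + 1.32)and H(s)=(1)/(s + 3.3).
Characteristic poly = G_den * H_den + G_num * H_num = (s^3 + 5.6*s^2 + 8.91*s + 4.356) + (10) = s^3 + 5.6*s^2 + 8.91*s + 14.356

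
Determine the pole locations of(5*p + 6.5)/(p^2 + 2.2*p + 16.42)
Set denominator = 0: p^2 + 2.2*p + 16.42 = 0 → Poles: -1.1 + 3.9j, -1.1 - 3.9j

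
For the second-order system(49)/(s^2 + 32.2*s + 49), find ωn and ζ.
Standard form: ωn²/(s²+2ζωn·s+ωn²).
const=49=ωn² → ωn=7, s coeff=32.2=2ζωn → ζ=2.3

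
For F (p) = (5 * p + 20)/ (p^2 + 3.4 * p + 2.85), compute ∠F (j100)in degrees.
Substitute p = j*100: F(j100) = -0.000299255 - 0.0500244j.
∠F(j100) = atan2(Im, Re) = atan2(-0.0500244, -0.000299255) = -90.34°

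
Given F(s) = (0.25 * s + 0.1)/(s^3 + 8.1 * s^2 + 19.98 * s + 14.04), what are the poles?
Set denominator = 0: s^3 + 8.1*s^2 + 19.98*s + 14.04 = (s + 1.2)(s + 3)(s + 3.9) = 0 → Poles: -1.2, -3, -3.9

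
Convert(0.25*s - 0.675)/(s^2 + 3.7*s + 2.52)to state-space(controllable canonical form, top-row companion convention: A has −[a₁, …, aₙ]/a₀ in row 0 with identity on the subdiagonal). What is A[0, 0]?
Reachable canonical form for den = s^2 + 3.7*s + 2.52: top row of A = -[a₁,a₂,...,aₙ]/a₀, ones on the subdiagonal, zeros elsewhere.
A = [[-3.7, -2.52], [1, 0]].
A[0,0] = -3.7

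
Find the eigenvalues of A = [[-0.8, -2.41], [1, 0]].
Eigenvalues solve det(λI - A) = 0.
Characteristic polynomial: λ^2 + 0.8*λ + 2.41 = 0.
Roots: -0.4 + 1.5j, -0.4 - 1.5j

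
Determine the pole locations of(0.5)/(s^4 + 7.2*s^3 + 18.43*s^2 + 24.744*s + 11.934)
Set denominator = 0: s^4 + 7.2*s^3 + 18.43*s^2 + 24.744*s + 11.934 = (s + 0.9)(s + 3.9)(s^2 + 2.4*s + 3.4) = 0 → Poles: -0.9, -1.2 + 1.4j, -1.2 - 1.4j, -3.9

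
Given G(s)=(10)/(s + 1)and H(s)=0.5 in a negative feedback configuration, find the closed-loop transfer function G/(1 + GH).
Closed-loop T = G/(1+GH).
Numerator: G_num * H_den = 10.
Denominator: G_den * H_den + G_num * H_num = (s + 1) + (5) = s + 6.
T(s) = (10)/(s + 6)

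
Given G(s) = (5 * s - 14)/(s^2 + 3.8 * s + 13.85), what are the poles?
Set denominator = 0: s^2 + 3.8*s + 13.85 = 0 → Poles: -1.9 + 3.2j, -1.9 - 3.2j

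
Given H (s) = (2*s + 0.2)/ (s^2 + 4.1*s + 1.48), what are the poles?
Set denominator = 0: s^2 + 4.1*s + 1.48 = (s + 0.4)(s + 3.7) = 0 → Poles: -0.4, -3.7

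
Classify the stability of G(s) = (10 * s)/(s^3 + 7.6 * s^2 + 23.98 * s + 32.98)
Denominator: s^3 + 7.6*s^2 + 23.98*s + 32.98 = (s + 3.4)(s^2 + 4.2*s + 9.7). Poles: -2.1 + 2.3j, -2.1 - 2.3j, -3.4. Stable (all poles in LHP)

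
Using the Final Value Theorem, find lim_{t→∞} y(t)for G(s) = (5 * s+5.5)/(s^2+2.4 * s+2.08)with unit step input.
FVT: lim_{t→∞} y(t) = lim_{s→0} s*Y(s) where Y(s) = G(s)/s.
= lim_{s→0} G(s) = G(0) = num(0)/den(0) = 5.5/2.08 = 2.644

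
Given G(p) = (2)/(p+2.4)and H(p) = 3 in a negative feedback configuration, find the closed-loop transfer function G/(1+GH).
Closed-loop T = G/(1+GH).
Numerator: G_num * H_den = 2.
Denominator: G_den * H_den + G_num * H_num = (p + 2.4) + (6) = p + 8.4.
T(p) = (2)/(p + 8.4)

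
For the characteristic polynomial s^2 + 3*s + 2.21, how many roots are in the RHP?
s^2 + 3*s + 2.21 = (s + 1.3)(s + 1.7). Poles: -1.3, -1.7. RHP poles (Re>0): 0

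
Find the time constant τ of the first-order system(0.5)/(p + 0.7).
First-order system: τ = -1/pole. Pole = -0.7. τ = -1/(-0.7) = 1.429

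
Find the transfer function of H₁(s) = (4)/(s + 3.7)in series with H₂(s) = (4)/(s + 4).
Series: H = H₁ · H₂ = (n₁·n₂)/(d₁·d₂).
Num: n₁·n₂ = 16. Den: d₁·d₂ = s^2 + 7.7*s + 14.8.
H(s) = (16)/(s^2 + 7.7*s + 14.8)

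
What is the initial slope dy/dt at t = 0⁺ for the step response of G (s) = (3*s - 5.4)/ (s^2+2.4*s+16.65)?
IVT: y'(0⁺) = lim_{s→∞} s²·Y(s) = lim_{s→∞} s·G(s).
deg(num) = 1, deg(den) = 2, relative degree = 1, so s·G(s) → (leading num)/(leading den) = 3/1 = 3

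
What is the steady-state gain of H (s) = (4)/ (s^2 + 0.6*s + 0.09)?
DC gain = H(0) = num(0)/den(0) = 4/0.09 = 44.44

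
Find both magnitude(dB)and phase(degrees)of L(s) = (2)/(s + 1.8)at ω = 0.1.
Substitute s = j*0.1: L(j0.1) = 1.10769 - 0.0615385j.
|L| = 20*log₁₀(sqrt(Re²+Im²)) = 0.90 dB.
∠L = atan2(Im, Re) = -3.18°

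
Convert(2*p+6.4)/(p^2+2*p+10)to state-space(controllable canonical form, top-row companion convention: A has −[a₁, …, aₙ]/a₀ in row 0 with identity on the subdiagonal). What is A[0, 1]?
Reachable canonical form for den = p^2 + 2*p + 10: top row of A = -[a₁,a₂,...,aₙ]/a₀, ones on the subdiagonal, zeros elsewhere.
A = [[-2, -10], [1, 0]].
A[0,1] = -10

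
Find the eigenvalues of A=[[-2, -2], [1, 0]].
Eigenvalues solve det(λI - A) = 0.
Characteristic polynomial: λ^2 + 2*λ + 2 = 0.
Roots: -1 + 1j, -1 - 1j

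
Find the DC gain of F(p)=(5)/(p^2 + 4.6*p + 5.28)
DC gain = F(0) = num(0)/den(0) = 5/5.28 = 0.947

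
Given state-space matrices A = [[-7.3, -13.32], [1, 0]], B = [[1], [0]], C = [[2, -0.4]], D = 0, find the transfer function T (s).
T(s) = C(sI - A)⁻¹B + D.
Characteristic polynomial det(sI - A) = s^2 + 7.3*s + 13.32.
Numerator from C·adj(sI-A)·B + D·det(sI-A) = 2*s - 0.4.
T(s) = (2*s - 0.4)/(s^2 + 7.3*s + 13.32)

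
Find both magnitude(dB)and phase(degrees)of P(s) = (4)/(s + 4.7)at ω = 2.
Substitute s = j*2: P(j2) = 0.720583 - 0.306631j.
|P| = 20*log₁₀(sqrt(Re²+Im²)) = -2.12 dB.
∠P = atan2(Im, Re) = -23.05°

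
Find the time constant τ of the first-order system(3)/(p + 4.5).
First-order system: τ = -1/pole. Pole = -4.5. τ = -1/(-4.5) = 0.2222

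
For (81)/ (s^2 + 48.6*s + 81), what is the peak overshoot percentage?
Standard form: ωn²/(s²+2ζωn·s+ωn²) → ωn = 9, ζ = 2.7.
ζ ≥ 1, so the response is non-oscillatory: peak overshoot = 0%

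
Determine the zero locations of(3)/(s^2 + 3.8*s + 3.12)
Numerator is a nonzero constant (3) → Zeros: none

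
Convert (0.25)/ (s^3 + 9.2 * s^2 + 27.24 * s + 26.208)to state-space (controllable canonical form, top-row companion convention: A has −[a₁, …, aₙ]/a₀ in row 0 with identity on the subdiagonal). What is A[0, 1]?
Reachable canonical form for den = s^3 + 9.2*s^2 + 27.24*s + 26.208: top row of A = -[a₁,a₂,...,aₙ]/a₀, ones on the subdiagonal, zeros elsewhere.
A = [[-9.2, -27.24, -26.208], [1, 0, 0], [0, 1, 0]].
A[0,1] = -27.24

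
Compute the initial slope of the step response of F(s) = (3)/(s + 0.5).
IVT: y'(0⁺) = lim_{s→∞} s²·Y(s) = lim_{s→∞} s·F(s).
deg(num) = 0, deg(den) = 1, relative degree = 1, so s·F(s) → (leading num)/(leading den) = 3/1 = 3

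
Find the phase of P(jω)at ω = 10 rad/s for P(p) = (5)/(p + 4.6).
Substitute p = j*10: P(j10) = 0.189832 - 0.412677j.
∠P(j10) = atan2(Im, Re) = atan2(-0.412677, 0.189832) = -65.30°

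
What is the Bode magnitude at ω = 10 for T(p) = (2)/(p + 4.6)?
Substitute p = j*10: T(j10) = 0.0759327 - 0.165071j.
|T(j10)| = sqrt(Re² + Im²) = 0.1817.
20*log₁₀(0.1817) = -14.81 dB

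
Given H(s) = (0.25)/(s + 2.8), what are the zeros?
Numerator is a nonzero constant (0.25) → Zeros: none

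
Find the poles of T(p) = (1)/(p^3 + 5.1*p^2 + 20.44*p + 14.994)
Set denominator = 0: p^3 + 5.1*p^2 + 20.44*p + 14.994 = (p + 0.9)(p^2 + 4.2*p + 16.66) = 0 → Poles: -0.9, -2.1 + 3.5j, -2.1 - 3.5j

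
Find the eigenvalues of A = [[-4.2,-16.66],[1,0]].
Eigenvalues solve det(λI - A) = 0.
Characteristic polynomial: λ^2 + 4.2*λ + 16.66 = 0.
Roots: -2.1 + 3.5j, -2.1 - 3.5j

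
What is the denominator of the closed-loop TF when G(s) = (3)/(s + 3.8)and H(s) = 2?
Characteristic poly = G_den * H_den + G_num * H_num = (s + 3.8) + (6) = s + 9.8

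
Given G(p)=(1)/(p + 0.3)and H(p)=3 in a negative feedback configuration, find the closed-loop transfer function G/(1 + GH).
Closed-loop T = G/(1+GH).
Numerator: G_num * H_den = 1.
Denominator: G_den * H_den + G_num * H_num = (p + 0.3) + (3) = p + 3.3.
T(p) = (1)/(p + 3.3)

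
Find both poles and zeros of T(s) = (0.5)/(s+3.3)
Set denominator = 0: s + 3.3 = 0 → Poles: -3.3
Numerator is a nonzero constant (0.5) → Zeros: none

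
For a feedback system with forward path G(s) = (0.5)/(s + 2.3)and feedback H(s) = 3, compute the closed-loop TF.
Closed-loop T = G/(1+GH).
Numerator: G_num * H_den = 0.5.
Denominator: G_den * H_den + G_num * H_num = (s + 2.3) + (1.5) = s + 3.8.
T(s) = (0.5)/(s + 3.8)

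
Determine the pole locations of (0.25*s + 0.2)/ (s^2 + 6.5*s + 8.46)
Set denominator = 0: s^2 + 6.5*s + 8.46 = (s + 4.7)(s + 1.8) = 0 → Poles: -1.8, -4.7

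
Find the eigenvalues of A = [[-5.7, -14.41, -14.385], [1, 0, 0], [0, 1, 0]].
Eigenvalues solve det(λI - A) = 0.
Characteristic polynomial: λ^3 + 5.7*λ^2 + 14.41*λ + 14.385 = 0.
Factor: (λ + 2.1)(λ^2 + 3.6*λ + 6.85) = 0.
Roots: -1.8 + 1.9j, -1.8 - 1.9j, -2.1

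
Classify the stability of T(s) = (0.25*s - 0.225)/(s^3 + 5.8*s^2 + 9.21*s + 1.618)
Denominator: s^3 + 5.8*s^2 + 9.21*s + 1.618 = (s + 0.2)(s^2 + 5.6*s + 8.09). Poles: -0.2, -2.8 + 0.5j, -2.8 - 0.5j. Stable (all poles in LHP)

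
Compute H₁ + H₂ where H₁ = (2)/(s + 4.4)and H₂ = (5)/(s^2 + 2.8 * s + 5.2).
Parallel: H = H₁ + H₂ = (n₁·d₂ + n₂·d₁)/(d₁·d₂).
n₁·d₂ = 2*s^2 + 5.6*s + 10.4. n₂·d₁ = 5*s + 22. Sum = 2*s^2 + 10.6*s + 32.4. d₁·d₂ = s^3 + 7.2*s^2 + 17.52*s + 22.88.
H(s) = (2*s^2 + 10.6*s + 32.4)/(s^3 + 7.2*s^2 + 17.52*s + 22.88)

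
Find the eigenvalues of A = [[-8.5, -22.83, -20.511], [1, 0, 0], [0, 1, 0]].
Eigenvalues solve det(λI - A) = 0.
Characteristic polynomial: λ^3 + 8.5*λ^2 + 22.83*λ + 20.511 = 0.
Factor: (λ + 4.3)(λ^2 + 4.2*λ + 4.77) = 0.
Roots: -2.1 + 0.6j, -2.1 - 0.6j, -4.3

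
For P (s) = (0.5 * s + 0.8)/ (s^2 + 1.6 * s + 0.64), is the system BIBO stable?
Denominator: s^2 + 1.6*s + 0.64 = (s + 0.8)(s + 0.8). Poles: -0.8, -0.8. All Re(p)<0: Yes (stable)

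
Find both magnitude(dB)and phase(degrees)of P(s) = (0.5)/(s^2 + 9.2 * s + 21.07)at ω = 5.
Substitute s = j*5: P(j5) = -0.00092191 - 0.0107908j.
|P| = 20*log₁₀(sqrt(Re²+Im²)) = -39.31 dB.
∠P = atan2(Im, Re) = -94.88°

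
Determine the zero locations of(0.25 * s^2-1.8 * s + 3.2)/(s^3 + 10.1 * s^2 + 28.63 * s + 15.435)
Set numerator = 0: 0.25*s^2 - 1.8*s + 3.2 = 0.25*(s - 4)(s - 3.2) = 0 → Zeros: 3.2, 4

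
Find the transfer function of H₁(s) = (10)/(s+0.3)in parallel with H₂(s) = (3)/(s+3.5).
Parallel: H = H₁ + H₂ = (n₁·d₂ + n₂·d₁)/(d₁·d₂).
n₁·d₂ = 10*s + 35. n₂·d₁ = 3*s + 0.9. Sum = 13*s + 35.9. d₁·d₂ = s^2 + 3.8*s + 1.05.
H(s) = (13*s + 35.9)/(s^2 + 3.8*s + 1.05)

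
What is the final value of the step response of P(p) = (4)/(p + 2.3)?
FVT: lim_{t→∞} y(t) = lim_{p→0} p*Y(p) where Y(p) = P(p)/p.
= lim_{p→0} P(p) = P(0) = num(0)/den(0) = 4/2.3 = 1.739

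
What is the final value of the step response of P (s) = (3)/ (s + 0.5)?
FVT: lim_{t→∞} y(t) = lim_{s→0} s*Y(s) where Y(s) = P(s)/s.
= lim_{s→0} P(s) = P(0) = num(0)/den(0) = 3/0.5 = 6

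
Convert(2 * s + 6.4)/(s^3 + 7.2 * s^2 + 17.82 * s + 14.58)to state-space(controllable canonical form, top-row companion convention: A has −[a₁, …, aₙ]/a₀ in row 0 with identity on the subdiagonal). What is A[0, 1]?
Reachable canonical form for den = s^3 + 7.2*s^2 + 17.82*s + 14.58: top row of A = -[a₁,a₂,...,aₙ]/a₀, ones on the subdiagonal, zeros elsewhere.
A = [[-7.2, -17.82, -14.58], [1, 0, 0], [0, 1, 0]].
A[0,1] = -17.82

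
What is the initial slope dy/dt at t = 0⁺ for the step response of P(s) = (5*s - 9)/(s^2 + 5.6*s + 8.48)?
IVT: y'(0⁺) = lim_{s→∞} s²·Y(s) = lim_{s→∞} s·P(s).
deg(num) = 1, deg(den) = 2, relative degree = 1, so s·P(s) → (leading num)/(leading den) = 5/1 = 5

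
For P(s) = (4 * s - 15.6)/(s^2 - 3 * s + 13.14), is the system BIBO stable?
Denominator: s^2 - 3*s + 13.14. Poles: 1.5 + 3.3j, 1.5 - 3.3j. All Re(p)<0: No (unstable)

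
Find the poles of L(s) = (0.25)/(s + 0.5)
Set denominator = 0: s + 0.5 = 0 → Poles: -0.5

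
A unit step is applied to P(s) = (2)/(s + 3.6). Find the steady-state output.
FVT: lim_{t→∞} y(t) = lim_{s→0} s*Y(s) where Y(s) = P(s)/s.
= lim_{s→0} P(s) = P(0) = num(0)/den(0) = 2/3.6 = 0.5556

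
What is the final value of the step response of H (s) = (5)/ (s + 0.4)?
FVT: lim_{t→∞} y(t) = lim_{s→0} s*Y(s) where Y(s) = H(s)/s.
= lim_{s→0} H(s) = H(0) = num(0)/den(0) = 5/0.4 = 12.5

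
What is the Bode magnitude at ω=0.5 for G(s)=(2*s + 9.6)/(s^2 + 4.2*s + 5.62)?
Substitute s = j*0.5: G(j0.5) = 1.61374 - 0.444854j.
|G(j0.5)| = sqrt(Re² + Im²) = 1.674.
20*log₁₀(1.674) = 4.47 dB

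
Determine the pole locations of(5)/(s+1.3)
Set denominator = 0: s + 1.3 = 0 → Poles: -1.3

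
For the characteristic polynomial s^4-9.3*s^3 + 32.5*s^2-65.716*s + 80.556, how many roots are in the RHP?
s^4 - 9.3*s^3 + 32.5*s^2 - 65.716*s + 80.556 = (s - 3.5)(s - 4.2)(s^2 - 1.6*s + 5.48). Poles: 0.8 + 2.2j, 0.8 - 2.2j, 3.5, 4.2. RHP poles (Re>0): 4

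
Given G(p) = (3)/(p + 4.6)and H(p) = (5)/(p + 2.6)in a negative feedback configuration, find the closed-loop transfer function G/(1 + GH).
Closed-loop T = G/(1+GH).
Numerator: G_num * H_den = 3*p + 7.8.
Denominator: G_den * H_den + G_num * H_num = (p^2 + 7.2*p + 11.96) + (15) = p^2 + 7.2*p + 26.96.
T(p) = (3*p + 7.8)/(p^2 + 7.2*p + 26.96)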